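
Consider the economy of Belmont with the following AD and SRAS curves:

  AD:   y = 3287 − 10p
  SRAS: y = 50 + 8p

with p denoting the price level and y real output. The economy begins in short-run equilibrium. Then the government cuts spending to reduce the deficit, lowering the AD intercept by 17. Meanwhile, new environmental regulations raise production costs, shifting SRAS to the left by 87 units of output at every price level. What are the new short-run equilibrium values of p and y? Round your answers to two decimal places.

After both shocks: AD is y = 3270 − 10p and SRAS is y = 8p − 37.
Setting them equal: 3307 = 18p, so p = 183.72.
Substituting into AD, y = 1432.78.

p = 183.72, y = 1432.78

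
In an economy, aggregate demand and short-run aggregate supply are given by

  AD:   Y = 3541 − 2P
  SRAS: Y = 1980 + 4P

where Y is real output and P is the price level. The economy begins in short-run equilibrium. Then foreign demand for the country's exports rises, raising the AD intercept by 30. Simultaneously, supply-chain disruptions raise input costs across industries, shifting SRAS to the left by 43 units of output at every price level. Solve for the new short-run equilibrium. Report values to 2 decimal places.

After both shocks: AD is Y = 3571 − 2P and SRAS is Y = 1937 + 4P.
Setting them equal: 1634 = 6P, so P = 272.33.
Substituting into AD, Y = 3026.33.

P = 272.33, Y = 3026.33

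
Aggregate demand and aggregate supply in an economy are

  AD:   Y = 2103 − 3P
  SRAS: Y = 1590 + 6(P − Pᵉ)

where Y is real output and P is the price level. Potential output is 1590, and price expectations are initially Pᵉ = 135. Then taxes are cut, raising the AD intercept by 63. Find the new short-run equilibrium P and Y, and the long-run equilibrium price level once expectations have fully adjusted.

Short run: P = 154, Y = 1704. Long run: P = 192.

AD shifts right: new AD is Y = 2166 − 3P. With Pᵉ = 135, SRAS is Y = 780 + 6P.
Short run: 2166 − 3P = 780 + 6P gives 1386 = 9P, so P = 154 and Y = 2166 − 3·154 = 1704.
Y = 1704 is above potential 1590; expectations adjust and SRAS shifts left until Y = 1590.
Long run: on the new AD curve, 1590 = 2166 − 3P gives P = 192.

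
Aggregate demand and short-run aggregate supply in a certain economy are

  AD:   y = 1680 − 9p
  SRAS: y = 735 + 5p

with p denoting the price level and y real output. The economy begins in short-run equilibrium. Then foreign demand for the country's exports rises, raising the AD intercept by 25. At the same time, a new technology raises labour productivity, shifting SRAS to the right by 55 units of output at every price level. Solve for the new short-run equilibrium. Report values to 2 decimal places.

After both shocks: AD is y = 1705 − 9p and SRAS is y = 790 + 5p.
Setting them equal: 915 = 14p, so p = 65.36.
Substituting into AD, y = 1116.79.

p = 65.36, y = 1116.79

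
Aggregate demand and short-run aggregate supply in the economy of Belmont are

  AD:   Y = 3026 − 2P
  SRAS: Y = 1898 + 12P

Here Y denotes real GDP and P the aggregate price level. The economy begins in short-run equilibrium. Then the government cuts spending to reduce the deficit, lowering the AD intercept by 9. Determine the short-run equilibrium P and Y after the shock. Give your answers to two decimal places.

P = 79.93, Y = 2857.14

This is a negative demand shock: AD shifts left.
New AD: Y = 3017 − 2P.
Set AD = SRAS: 3017 − 2P = 1898 + 12P, so 1119 = 14P and P = 79.93.
Substituting into AD, Y = 2857.14.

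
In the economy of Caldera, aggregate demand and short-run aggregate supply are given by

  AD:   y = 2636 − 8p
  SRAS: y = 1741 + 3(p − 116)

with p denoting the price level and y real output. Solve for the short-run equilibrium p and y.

Write SRAS as y = 1741 + 3p − 348 = 1393 + 3p.
Set AD = SRAS: 2636 − 8p = 1393 + 3p, so 1243 = 11p and p = 113.
Then y = 2636 − 8·113 = 1732.

p = 113, y = 1732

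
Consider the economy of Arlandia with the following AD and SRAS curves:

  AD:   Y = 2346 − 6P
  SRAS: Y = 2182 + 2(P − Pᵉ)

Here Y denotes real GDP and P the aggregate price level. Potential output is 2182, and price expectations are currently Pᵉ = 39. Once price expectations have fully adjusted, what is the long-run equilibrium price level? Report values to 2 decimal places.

Short run: with Pᵉ = 39, SRAS is Y = 2104 + 2P. Setting AD = SRAS gives 242 = 8P, so P = 30.25 and Y = 2346 − 6P = 2164.50.
Output 2164.50 is below potential 2182, so over time expected prices fall and SRAS shifts right until Y returns to 2182.
Long run: Y = 2182 on the AD curve gives 2182 = 2346 − 6P, so P = 27.33.

Long-run P = 27.33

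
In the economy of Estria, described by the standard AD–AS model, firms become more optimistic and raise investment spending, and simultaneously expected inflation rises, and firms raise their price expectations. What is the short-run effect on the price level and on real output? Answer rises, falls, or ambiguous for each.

Price level: rises; output: ambiguous

The first event is a positive demand shock: AD shifts right, which by itself pushes P up and Y up.
The second is an adverse supply shock: SRAS shifts left, which by itself pushes P up and Y down.
Both shocks push P up, so P rises. The two shocks push Y in opposite directions, so the effect on Y is ambiguous.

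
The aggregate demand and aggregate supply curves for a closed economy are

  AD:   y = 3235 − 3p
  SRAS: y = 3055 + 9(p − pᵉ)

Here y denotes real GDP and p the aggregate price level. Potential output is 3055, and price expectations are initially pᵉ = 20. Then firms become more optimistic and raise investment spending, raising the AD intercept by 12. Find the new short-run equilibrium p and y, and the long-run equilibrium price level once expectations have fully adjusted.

Short run: p = 31, y = 3154. Long run: p = 64.

AD shifts right: new AD is y = 3247 − 3p. With pᵉ = 20, SRAS is y = 2875 + 9p.
Short run: 3247 − 3p = 2875 + 9p gives 372 = 12p, so p = 31 and y = 3247 − 3·31 = 3154.
y = 3154 is above potential 3055; expectations adjust and SRAS shifts left until y = 3055.
Long run: on the new AD curve, 3055 = 3247 − 3p gives p = 64.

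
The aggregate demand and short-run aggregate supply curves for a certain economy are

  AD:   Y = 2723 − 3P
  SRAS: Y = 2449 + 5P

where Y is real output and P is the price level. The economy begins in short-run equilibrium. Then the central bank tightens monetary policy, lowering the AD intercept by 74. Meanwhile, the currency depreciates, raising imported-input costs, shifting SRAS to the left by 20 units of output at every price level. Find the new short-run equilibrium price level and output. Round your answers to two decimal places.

After both shocks: AD is Y = 2649 − 3P and SRAS is Y = 2429 + 5P.
Setting them equal: 220 = 8P, so P = 27.50.
Substituting into AD, Y = 2566.50.

P = 27.50, Y = 2566.50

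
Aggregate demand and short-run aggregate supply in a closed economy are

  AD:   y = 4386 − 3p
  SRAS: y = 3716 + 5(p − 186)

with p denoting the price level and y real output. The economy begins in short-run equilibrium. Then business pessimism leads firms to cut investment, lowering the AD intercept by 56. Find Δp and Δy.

This is a negative demand shock: AD shifts left.
New AD: y = 4330 − 3p.
SRAS can be written y = 2786 + 5p.
Set AD = SRAS: 4330 − 3p = 2786 + 5p, so 1544 = 8p and p = 193.
y = 4330 − 3·193 = 3751.
Initially p = 200, y = 3786, so Δp = -7 and Δy = -35.

Δp = -7, Δy = -35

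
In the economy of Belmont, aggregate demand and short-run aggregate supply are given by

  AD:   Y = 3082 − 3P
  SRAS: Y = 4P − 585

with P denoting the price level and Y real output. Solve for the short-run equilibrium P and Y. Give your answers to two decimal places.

Set AD = SRAS: 3082 − 3P = 4P − 585, so 3667 = 7P and P = 523.86.
Substituting into AD, Y = 3082 − 3P = 1510.43.

P = 523.86, Y = 1510.43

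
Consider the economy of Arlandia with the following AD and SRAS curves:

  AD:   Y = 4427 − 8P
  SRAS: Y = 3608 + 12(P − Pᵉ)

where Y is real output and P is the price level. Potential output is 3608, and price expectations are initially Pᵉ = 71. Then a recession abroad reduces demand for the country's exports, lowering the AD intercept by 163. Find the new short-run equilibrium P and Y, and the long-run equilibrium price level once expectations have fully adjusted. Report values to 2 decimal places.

AD shifts left: new AD is Y = 4264 − 8P. With Pᵉ = 71, SRAS is Y = 2756 + 12P.
Short run: 4264 − 8P = 2756 + 12P gives 1508 = 20P, so P = 75.40 and Y = 4264 − 8P = 3660.80.
Y = 3660.80 is above potential 3608; expectations adjust and SRAS shifts left until Y = 3608.
Long run: on the new AD curve, 3608 = 4264 − 8P gives P = 82.00.

Short run: P = 75.40, Y = 3660.80. Long run: P = 82.00.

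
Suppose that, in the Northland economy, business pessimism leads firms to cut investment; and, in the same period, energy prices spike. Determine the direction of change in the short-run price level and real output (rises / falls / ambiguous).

Price level: ambiguous; output: falls

The first event is a negative demand shock: AD shifts left, which by itself pushes P down and Y down.
The second is an adverse supply shock: SRAS shifts left, which by itself pushes P up and Y down.
The two shocks push P in opposite directions, so the effect on P is ambiguous. Both shocks push Y down, so Y falls.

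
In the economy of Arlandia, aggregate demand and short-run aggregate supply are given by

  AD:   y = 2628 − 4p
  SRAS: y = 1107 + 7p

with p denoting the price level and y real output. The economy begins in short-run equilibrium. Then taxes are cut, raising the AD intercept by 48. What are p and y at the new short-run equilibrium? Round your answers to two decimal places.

This is a positive demand shock: AD shifts right.
New AD: y = 2676 − 4p.
Set AD = SRAS: 2676 − 4p = 1107 + 7p, so 1569 = 11p and p = 142.64.
Substituting into AD, y = 2105.45.

p = 142.64, y = 2105.45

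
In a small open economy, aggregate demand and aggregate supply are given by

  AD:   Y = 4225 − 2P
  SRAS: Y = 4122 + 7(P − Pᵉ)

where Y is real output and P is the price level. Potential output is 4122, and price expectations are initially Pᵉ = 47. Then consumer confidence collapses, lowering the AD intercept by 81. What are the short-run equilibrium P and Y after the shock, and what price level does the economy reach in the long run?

AD shifts left: new AD is Y = 4144 − 2P. With Pᵉ = 47, SRAS is Y = 3793 + 7P.
Short run: 4144 − 2P = 3793 + 7P gives 351 = 9P, so P = 39 and Y = 4144 − 2·39 = 4066.
Y = 4066 is below potential 4122; expectations adjust and SRAS shifts right until Y = 4122.
Long run: on the new AD curve, 4122 = 4144 − 2P gives P = 11.

Short run: P = 39, Y = 4066. Long run: P = 11.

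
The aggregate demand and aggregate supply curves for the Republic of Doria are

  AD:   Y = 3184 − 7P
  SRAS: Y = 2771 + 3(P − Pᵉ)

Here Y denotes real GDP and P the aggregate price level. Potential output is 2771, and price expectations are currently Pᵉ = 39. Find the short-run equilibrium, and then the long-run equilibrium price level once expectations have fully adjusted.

Short run: P = 53, Y = 2813. Long run: P = 59.

Short run: with Pᵉ = 39, SRAS is Y = 2654 + 3P. Setting AD = SRAS gives 530 = 10P, so P = 53 and Y = 3184 − 7·53 = 2813.
Output 2813 is above potential 2771, so over time expected prices rise and SRAS shifts left until Y returns to 2771.
Long run: Y = 2771 on the AD curve gives 2771 = 3184 − 7P, so P = 59.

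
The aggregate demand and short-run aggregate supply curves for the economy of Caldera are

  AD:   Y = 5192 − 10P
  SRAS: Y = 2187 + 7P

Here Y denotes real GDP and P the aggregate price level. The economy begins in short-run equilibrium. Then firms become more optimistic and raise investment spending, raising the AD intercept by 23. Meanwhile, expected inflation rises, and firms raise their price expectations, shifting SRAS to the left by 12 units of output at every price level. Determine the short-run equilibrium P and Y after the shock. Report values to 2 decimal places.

P = 178.82, Y = 3426.76

After both shocks: AD is Y = 5215 − 10P and SRAS is Y = 2175 + 7P.
Setting them equal: 3040 = 17P, so P = 178.82.
Substituting into AD, Y = 3426.76.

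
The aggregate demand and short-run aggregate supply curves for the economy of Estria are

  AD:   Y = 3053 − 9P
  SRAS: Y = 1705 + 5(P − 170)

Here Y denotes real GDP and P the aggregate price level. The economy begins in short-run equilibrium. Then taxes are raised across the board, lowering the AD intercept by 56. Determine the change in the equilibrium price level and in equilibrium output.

This is a negative demand shock: AD shifts left.
New AD: Y = 2997 − 9P.
SRAS can be written Y = 855 + 5P.
Set AD = SRAS: 2997 − 9P = 855 + 5P, so 2142 = 14P and P = 153.
Y = 2997 − 9·153 = 1620.
Initially P = 157, Y = 1640, so ΔP = -4 and ΔY = -20.

ΔP = -4, ΔY = -20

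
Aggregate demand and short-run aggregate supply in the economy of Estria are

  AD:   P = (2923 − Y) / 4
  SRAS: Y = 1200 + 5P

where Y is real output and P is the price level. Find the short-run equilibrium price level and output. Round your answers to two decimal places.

Rearrange AD to Y = 2923 − 4P.
Set AD = SRAS: 2923 − 4P = 1200 + 5P, so 1723 = 9P and P = 191.44.
Substituting into AD, Y = 2923 − 4P = 2157.22.

P = 191.44, Y = 2157.22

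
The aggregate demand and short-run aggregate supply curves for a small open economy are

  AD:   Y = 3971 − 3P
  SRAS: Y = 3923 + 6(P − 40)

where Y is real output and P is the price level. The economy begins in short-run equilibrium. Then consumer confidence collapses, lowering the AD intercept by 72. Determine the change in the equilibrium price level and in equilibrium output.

This is a negative demand shock: AD shifts left.
New AD: Y = 3899 − 3P.
SRAS can be written Y = 3683 + 6P.
Set AD = SRAS: 3899 − 3P = 3683 + 6P, so 216 = 9P and P = 24.
Y = 3899 − 3·24 = 3827.
Initially P = 32, Y = 3875, so ΔP = -8 and ΔY = -48.

ΔP = -8, ΔY = -48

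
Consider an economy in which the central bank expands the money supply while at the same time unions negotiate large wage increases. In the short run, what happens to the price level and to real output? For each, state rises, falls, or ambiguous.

The first event is a positive demand shock: AD shifts right, which by itself pushes P up and Y up.
The second is an adverse supply shock: SRAS shifts left, which by itself pushes P up and Y down.
Both shocks push P up, so P rises. The two shocks push Y in opposite directions, so the effect on Y is ambiguous.

Price level: rises; output: ambiguous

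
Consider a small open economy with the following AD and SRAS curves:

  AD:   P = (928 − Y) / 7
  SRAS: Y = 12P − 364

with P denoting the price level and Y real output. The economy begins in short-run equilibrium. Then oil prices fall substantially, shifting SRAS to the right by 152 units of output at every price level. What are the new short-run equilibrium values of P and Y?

P = 60, Y = 508

This is a positive supply shock: SRAS shifts right.
New SRAS: Y = 12P − 212.
Set AD = SRAS: 928 − 7P = 12P − 212, so 1140 = 19P and P = 60.
Y = 928 − 7·60 = 508.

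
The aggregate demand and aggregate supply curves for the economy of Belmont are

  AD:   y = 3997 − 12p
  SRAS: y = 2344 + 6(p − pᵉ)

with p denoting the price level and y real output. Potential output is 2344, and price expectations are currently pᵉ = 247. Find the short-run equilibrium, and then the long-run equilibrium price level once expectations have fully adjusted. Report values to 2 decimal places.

Short run: with pᵉ = 247, SRAS is y = 862 + 6p. Setting AD = SRAS gives 3135 = 18p, so p = 174.17 and y = 3997 − 12p = 1907.00.
Output 1907.00 is below potential 2344, so over time expected prices fall and SRAS shifts right until y returns to 2344.
Long run: y = 2344 on the AD curve gives 2344 = 3997 − 12p, so p = 137.75.

Short run: p = 174.17, y = 1907.00. Long run: p = 137.75.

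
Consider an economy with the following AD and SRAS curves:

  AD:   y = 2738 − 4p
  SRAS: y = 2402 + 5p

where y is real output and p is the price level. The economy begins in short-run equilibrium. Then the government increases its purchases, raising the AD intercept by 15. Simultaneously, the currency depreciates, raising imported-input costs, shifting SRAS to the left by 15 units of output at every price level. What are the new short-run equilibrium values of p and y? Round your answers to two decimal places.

p = 40.67, y = 2590.33

After both shocks: AD is y = 2753 − 4p and SRAS is y = 2387 + 5p.
Setting them equal: 366 = 9p, so p = 40.67.
Substituting into AD, y = 2590.33.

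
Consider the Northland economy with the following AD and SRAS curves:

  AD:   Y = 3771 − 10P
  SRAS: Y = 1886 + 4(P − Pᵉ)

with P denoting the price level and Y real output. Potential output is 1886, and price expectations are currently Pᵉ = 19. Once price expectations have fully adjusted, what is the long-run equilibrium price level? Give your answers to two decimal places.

Long-run P = 188.50

Short run: with Pᵉ = 19, SRAS is Y = 1810 + 4P. Setting AD = SRAS gives 1961 = 14P, so P = 140.07 and Y = 3771 − 10P = 2370.29.
Output 2370.29 is above potential 1886, so over time expected prices rise and SRAS shifts left until Y returns to 1886.
Long run: Y = 1886 on the AD curve gives 1886 = 3771 − 10P, so P = 188.50.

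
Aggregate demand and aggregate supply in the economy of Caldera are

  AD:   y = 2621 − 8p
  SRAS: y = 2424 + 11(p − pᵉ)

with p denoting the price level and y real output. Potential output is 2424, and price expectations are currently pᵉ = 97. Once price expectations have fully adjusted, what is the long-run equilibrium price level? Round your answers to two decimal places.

Short run: with pᵉ = 97, SRAS is y = 1357 + 11p. Setting AD = SRAS gives 1264 = 19p, so p = 66.53 and y = 2621 − 8p = 2088.79.
Output 2088.79 is below potential 2424, so over time expected prices fall and SRAS shifts right until y returns to 2424.
Long run: y = 2424 on the AD curve gives 2424 = 2621 − 8p, so p = 24.63.

Long-run p = 24.63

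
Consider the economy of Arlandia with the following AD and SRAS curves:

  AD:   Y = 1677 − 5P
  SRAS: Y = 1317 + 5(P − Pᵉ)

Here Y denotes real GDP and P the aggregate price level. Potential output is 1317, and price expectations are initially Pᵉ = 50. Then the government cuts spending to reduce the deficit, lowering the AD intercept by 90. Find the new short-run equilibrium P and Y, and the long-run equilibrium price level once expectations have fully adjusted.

AD shifts left: new AD is Y = 1587 − 5P. With Pᵉ = 50, SRAS is Y = 1067 + 5P.
Short run: 1587 − 5P = 1067 + 5P gives 520 = 10P, so P = 52 and Y = 1587 − 5·52 = 1327.
Y = 1327 is above potential 1317; expectations adjust and SRAS shifts left until Y = 1317.
Long run: on the new AD curve, 1317 = 1587 − 5P gives P = 54.

Short run: P = 52, Y = 1327. Long run: P = 54.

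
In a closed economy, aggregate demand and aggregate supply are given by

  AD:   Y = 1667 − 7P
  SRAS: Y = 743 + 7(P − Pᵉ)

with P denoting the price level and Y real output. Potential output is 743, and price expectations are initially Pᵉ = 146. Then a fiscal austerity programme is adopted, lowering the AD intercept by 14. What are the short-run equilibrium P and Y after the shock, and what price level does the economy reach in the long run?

Short run: P = 138, Y = 687. Long run: P = 130.

AD shifts left: new AD is Y = 1653 − 7P. With Pᵉ = 146, SRAS is Y = 7P − 279.
Short run: 1653 − 7P = 7P − 279 gives 1932 = 14P, so P = 138 and Y = 1653 − 7·138 = 687.
Y = 687 is below potential 743; expectations adjust and SRAS shifts right until Y = 743.
Long run: on the new AD curve, 743 = 1653 − 7P gives P = 130.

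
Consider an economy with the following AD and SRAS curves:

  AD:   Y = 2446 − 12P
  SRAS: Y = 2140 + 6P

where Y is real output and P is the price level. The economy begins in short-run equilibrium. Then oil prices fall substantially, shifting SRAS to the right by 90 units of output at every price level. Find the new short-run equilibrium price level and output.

P = 12, Y = 2302

This is a positive supply shock: SRAS shifts right.
New SRAS: Y = 2230 + 6P.
Set AD = SRAS: 2446 − 12P = 2230 + 6P, so 216 = 18P and P = 12.
Y = 2446 − 12·12 = 2302.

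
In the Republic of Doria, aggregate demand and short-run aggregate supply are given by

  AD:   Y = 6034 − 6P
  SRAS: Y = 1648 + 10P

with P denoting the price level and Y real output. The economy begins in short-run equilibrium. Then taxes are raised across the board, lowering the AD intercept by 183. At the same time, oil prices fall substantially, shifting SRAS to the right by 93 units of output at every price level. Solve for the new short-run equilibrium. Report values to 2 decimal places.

P = 256.88, Y = 4309.75

After both shocks: AD is Y = 5851 − 6P and SRAS is Y = 1741 + 10P.
Setting them equal: 4110 = 16P, so P = 256.88.
Substituting into AD, Y = 4309.75.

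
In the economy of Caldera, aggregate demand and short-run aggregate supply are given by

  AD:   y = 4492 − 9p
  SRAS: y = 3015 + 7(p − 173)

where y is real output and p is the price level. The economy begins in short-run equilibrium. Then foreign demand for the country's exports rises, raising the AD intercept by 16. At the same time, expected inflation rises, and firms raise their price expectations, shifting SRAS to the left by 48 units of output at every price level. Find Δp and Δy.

Δp = +4, Δy = -20

After both shocks: AD is y = 4508 − 9p and SRAS is y = 1756 + 7p.
Setting them equal: 2752 = 16p, so p = 172.
y = 4508 − 9·172 = 2960.
Initially p = 168, y = 2980, so Δp = +4 and Δy = -20.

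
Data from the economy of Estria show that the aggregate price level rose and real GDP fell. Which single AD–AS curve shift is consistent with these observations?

SRAS shifted left

P rose and Y fell. An AD shift moves P and Y in the same direction; an SRAS shift moves them in opposite directions.
Here P and Y moved in opposite directions, so the SRAS curve shifted.
Since Y fell, SRAS shifted left.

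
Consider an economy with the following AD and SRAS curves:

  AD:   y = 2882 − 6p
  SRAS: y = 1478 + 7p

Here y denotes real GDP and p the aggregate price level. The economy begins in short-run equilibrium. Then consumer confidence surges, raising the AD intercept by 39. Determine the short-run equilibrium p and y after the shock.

This is a positive demand shock: AD shifts right.
New AD: y = 2921 − 6p.
Set AD = SRAS: 2921 − 6p = 1478 + 7p, so 1443 = 13p and p = 111.
y = 2921 − 6·111 = 2255.

p = 111, y = 2255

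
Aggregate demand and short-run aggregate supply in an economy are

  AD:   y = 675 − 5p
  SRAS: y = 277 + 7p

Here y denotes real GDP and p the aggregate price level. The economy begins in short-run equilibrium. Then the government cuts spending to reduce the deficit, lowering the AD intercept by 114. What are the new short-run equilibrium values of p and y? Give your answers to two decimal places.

This is a negative demand shock: AD shifts left.
New AD: y = 561 − 5p.
Set AD = SRAS: 561 − 5p = 277 + 7p, so 284 = 12p and p = 23.67.
Substituting into AD, y = 442.67.

p = 23.67, y = 442.67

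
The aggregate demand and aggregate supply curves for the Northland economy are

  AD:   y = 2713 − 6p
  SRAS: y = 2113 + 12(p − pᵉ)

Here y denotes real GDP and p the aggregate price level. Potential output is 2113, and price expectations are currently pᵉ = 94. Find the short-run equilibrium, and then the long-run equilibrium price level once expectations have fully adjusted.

Short run: p = 96, y = 2137. Long run: p = 100.

Short run: with pᵉ = 94, SRAS is y = 985 + 12p. Setting AD = SRAS gives 1728 = 18p, so p = 96 and y = 2713 − 6·96 = 2137.
Output 2137 is above potential 2113, so over time expected prices rise and SRAS shifts left until y returns to 2113.
Long run: y = 2113 on the AD curve gives 2113 = 2713 − 6p, so p = 100.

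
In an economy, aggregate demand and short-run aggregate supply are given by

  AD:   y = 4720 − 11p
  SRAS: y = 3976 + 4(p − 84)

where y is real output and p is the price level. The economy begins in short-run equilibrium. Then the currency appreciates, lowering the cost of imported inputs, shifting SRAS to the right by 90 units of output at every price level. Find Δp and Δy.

Δp = -6, Δy = +66

This is a positive supply shock: SRAS shifts right.
New SRAS: y = 3730 + 4p.
Set AD = SRAS: 4720 − 11p = 3730 + 4p, so 990 = 15p and p = 66.
y = 4720 − 11·66 = 3994.
Initially p = 72, y = 3928, so Δp = -6 and Δy = +66.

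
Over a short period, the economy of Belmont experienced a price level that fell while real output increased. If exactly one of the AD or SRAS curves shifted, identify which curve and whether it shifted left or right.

SRAS shifted right

P fell and Y rose. An AD shift moves P and Y in the same direction; an SRAS shift moves them in opposite directions.
Here P and Y moved in opposite directions, so the SRAS curve shifted.
Since Y rose, SRAS shifted right.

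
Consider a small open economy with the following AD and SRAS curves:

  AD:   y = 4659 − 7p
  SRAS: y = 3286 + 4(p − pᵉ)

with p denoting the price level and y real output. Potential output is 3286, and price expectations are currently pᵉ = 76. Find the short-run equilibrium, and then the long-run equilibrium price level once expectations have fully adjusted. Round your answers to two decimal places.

Short run: with pᵉ = 76, SRAS is y = 2982 + 4p. Setting AD = SRAS gives 1677 = 11p, so p = 152.45 and y = 4659 − 7p = 3591.82.
Output 3591.82 is above potential 3286, so over time expected prices rise and SRAS shifts left until y returns to 3286.
Long run: y = 3286 on the AD curve gives 3286 = 4659 − 7p, so p = 196.14.

Short run: p = 152.45, y = 3591.82. Long run: p = 196.14.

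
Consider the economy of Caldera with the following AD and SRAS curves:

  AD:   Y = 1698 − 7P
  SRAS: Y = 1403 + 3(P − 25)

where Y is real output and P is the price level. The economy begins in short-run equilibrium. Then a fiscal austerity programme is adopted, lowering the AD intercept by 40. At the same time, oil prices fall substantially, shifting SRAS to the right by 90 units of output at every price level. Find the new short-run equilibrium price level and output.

P = 24, Y = 1490

After both shocks: AD is Y = 1658 − 7P and SRAS is Y = 1418 + 3P.
Setting them equal: 240 = 10P, so P = 24.
Y = 1658 − 7·24 = 1490.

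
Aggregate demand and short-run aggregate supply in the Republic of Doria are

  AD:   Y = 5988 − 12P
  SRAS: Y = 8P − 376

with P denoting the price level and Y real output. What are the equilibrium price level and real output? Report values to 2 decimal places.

P = 318.20, Y = 2169.60

Set AD = SRAS: 5988 − 12P = 8P − 376, so 6364 = 20P and P = 318.20.
Substituting into AD, Y = 5988 − 12P = 2169.60.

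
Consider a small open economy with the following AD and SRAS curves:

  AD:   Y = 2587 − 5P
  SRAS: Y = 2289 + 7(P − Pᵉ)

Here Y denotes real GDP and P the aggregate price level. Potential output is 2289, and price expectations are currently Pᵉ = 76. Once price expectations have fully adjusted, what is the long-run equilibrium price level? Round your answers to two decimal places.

Long-run P = 59.60

Short run: with Pᵉ = 76, SRAS is Y = 1757 + 7P. Setting AD = SRAS gives 830 = 12P, so P = 69.17 and Y = 2587 − 5P = 2241.17.
Output 2241.17 is below potential 2289, so over time expected prices fall and SRAS shifts right until Y returns to 2289.
Long run: Y = 2289 on the AD curve gives 2289 = 2587 − 5P, so P = 59.60.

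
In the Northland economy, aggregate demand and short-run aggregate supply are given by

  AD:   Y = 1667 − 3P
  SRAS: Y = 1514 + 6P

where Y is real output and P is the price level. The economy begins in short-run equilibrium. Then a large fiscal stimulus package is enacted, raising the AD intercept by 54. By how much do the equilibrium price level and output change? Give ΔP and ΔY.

ΔP = +6, ΔY = +36

This is a positive demand shock: AD shifts right.
New AD: Y = 1721 − 3P.
Set AD = SRAS: 1721 − 3P = 1514 + 6P, so 207 = 9P and P = 23.
Y = 1721 − 3·23 = 1652.
Initially P = 17, Y = 1616, so ΔP = +6 and ΔY = +36.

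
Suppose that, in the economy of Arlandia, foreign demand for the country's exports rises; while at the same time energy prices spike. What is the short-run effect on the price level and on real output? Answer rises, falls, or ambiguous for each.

The first event is a positive demand shock: AD shifts right, which by itself pushes P up and Y up.
The second is an adverse supply shock: SRAS shifts left, which by itself pushes P up and Y down.
Both shocks push P up, so P rises. The two shocks push Y in opposite directions, so the effect on Y is ambiguous.

Price level: rises; output: ambiguous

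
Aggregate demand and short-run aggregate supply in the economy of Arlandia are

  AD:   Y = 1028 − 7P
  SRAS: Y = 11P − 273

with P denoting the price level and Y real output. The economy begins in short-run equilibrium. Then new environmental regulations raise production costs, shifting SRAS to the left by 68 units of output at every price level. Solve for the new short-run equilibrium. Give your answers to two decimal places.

This is a negative supply shock: SRAS shifts left.
New SRAS: Y = 11P − 341.
Set AD = SRAS: 1028 − 7P = 11P − 341, so 1369 = 18P and P = 76.06.
Substituting into AD, Y = 495.61.

P = 76.06, Y = 495.61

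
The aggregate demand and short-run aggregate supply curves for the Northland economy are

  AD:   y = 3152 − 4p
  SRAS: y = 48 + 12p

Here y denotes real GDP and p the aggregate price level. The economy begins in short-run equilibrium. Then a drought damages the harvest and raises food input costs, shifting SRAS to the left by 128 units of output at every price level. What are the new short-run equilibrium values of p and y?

This is a negative supply shock: SRAS shifts left.
New SRAS: y = 12p − 80.
Set AD = SRAS: 3152 − 4p = 12p − 80, so 3232 = 16p and p = 202.
y = 3152 − 4·202 = 2344.

p = 202, y = 2344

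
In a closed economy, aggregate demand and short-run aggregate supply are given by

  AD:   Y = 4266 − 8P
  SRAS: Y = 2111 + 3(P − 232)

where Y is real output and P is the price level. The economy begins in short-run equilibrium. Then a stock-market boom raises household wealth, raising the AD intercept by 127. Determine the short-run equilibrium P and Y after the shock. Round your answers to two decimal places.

P = 270.73, Y = 2227.18

This is a positive demand shock: AD shifts right.
New AD: Y = 4393 − 8P.
SRAS can be written Y = 1415 + 3P.
Set AD = SRAS: 4393 − 8P = 1415 + 3P, so 2978 = 11P and P = 270.73.
Substituting into AD, Y = 2227.18.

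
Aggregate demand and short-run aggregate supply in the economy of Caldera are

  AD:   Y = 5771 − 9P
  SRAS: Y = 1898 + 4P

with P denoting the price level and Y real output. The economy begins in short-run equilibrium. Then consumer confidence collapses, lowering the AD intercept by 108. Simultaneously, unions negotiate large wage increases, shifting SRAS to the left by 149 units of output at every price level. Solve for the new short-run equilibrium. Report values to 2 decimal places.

After both shocks: AD is Y = 5663 − 9P and SRAS is Y = 1749 + 4P.
Setting them equal: 3914 = 13P, so P = 301.08.
Substituting into AD, Y = 2953.31.

P = 301.08, Y = 2953.31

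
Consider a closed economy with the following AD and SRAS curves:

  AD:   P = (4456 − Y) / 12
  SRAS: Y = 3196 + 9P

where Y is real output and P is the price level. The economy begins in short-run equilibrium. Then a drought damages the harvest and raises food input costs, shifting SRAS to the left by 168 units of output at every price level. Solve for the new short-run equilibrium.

This is a negative supply shock: SRAS shifts left.
New SRAS: Y = 3028 + 9P.
Set AD = SRAS: 4456 − 12P = 3028 + 9P, so 1428 = 21P and P = 68.
Y = 4456 − 12·68 = 3640.

P = 68, Y = 3640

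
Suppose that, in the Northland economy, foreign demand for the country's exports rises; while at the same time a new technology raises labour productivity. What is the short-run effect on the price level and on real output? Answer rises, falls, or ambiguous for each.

The first event is a positive demand shock: AD shifts right, which by itself pushes P up and Y up.
The second is a favourable supply shock: SRAS shifts right, which by itself pushes P down and Y up.
The two shocks push P in opposite directions, so the effect on P is ambiguous. Both shocks push Y up, so Y rises.

Price level: ambiguous; output: rises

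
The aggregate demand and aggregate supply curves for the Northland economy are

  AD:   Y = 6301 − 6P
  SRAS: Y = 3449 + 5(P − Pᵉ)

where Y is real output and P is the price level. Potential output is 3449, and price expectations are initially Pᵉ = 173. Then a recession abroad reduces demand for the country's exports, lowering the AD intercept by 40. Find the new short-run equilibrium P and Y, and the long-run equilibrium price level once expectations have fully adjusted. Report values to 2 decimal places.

AD shifts left: new AD is Y = 6261 − 6P. With Pᵉ = 173, SRAS is Y = 2584 + 5P.
Short run: 6261 − 6P = 2584 + 5P gives 3677 = 11P, so P = 334.27 and Y = 6261 − 6P = 4255.36.
Y = 4255.36 is above potential 3449; expectations adjust and SRAS shifts left until Y = 3449.
Long run: on the new AD curve, 3449 = 6261 − 6P gives P = 468.67.

Short run: P = 334.27, Y = 4255.36. Long run: P = 468.67.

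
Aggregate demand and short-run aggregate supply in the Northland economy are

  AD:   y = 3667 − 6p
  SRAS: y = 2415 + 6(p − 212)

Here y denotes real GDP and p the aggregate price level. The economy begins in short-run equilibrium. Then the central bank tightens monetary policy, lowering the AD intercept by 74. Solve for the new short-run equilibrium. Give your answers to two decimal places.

p = 204.17, y = 2368.00

This is a negative demand shock: AD shifts left.
New AD: y = 3593 − 6p.
SRAS can be written y = 1143 + 6p.
Set AD = SRAS: 3593 − 6p = 1143 + 6p, so 2450 = 12p and p = 204.17.
Substituting into AD, y = 2368.00.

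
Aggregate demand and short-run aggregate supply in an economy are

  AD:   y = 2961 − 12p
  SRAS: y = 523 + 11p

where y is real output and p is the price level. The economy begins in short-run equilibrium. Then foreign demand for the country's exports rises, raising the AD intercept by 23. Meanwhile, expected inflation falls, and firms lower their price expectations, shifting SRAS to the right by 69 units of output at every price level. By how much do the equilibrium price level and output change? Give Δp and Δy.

After both shocks: AD is y = 2984 − 12p and SRAS is y = 592 + 11p.
Setting them equal: 2392 = 23p, so p = 104.
y = 2984 − 12·104 = 1736.
Initially p = 106, y = 1689, so Δp = -2 and Δy = +47.

Δp = -2, Δy = +47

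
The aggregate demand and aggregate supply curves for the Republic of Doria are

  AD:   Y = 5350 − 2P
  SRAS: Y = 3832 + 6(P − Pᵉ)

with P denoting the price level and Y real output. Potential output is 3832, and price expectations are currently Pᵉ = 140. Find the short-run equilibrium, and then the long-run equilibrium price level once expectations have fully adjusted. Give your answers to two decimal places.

Short run: P = 294.75, Y = 4760.50. Long run: P = 759.00.

Short run: with Pᵉ = 140, SRAS is Y = 2992 + 6P. Setting AD = SRAS gives 2358 = 8P, so P = 294.75 and Y = 5350 − 2P = 4760.50.
Output 4760.50 is above potential 3832, so over time expected prices rise and SRAS shifts left until Y returns to 3832.
Long run: Y = 3832 on the AD curve gives 3832 = 5350 − 2P, so P = 759.00.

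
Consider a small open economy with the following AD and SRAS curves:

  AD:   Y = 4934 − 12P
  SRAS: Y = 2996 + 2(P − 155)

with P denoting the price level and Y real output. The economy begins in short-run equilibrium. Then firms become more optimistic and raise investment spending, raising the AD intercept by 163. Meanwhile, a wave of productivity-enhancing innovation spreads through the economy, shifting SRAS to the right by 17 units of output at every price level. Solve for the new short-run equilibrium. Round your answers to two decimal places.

After both shocks: AD is Y = 5097 − 12P and SRAS is Y = 2703 + 2P.
Setting them equal: 2394 = 14P, so P = 171.00.
Substituting into AD, Y = 3045.00.

P = 171.00, Y = 3045.00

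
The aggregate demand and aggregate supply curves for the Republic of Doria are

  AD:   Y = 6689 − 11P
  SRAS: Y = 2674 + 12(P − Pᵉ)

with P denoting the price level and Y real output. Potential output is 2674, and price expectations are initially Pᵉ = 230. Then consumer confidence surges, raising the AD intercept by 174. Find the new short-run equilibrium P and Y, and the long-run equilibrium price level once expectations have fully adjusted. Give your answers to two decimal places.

AD shifts right: new AD is Y = 6863 − 11P. With Pᵉ = 230, SRAS is Y = 12P − 86.
Short run: 6863 − 11P = 12P − 86 gives 6949 = 23P, so P = 302.13 and Y = 6863 − 11P = 3539.57.
Y = 3539.57 is above potential 2674; expectations adjust and SRAS shifts left until Y = 2674.
Long run: on the new AD curve, 2674 = 6863 − 11P gives P = 380.82.

Short run: P = 302.13, Y = 3539.57. Long run: P = 380.82.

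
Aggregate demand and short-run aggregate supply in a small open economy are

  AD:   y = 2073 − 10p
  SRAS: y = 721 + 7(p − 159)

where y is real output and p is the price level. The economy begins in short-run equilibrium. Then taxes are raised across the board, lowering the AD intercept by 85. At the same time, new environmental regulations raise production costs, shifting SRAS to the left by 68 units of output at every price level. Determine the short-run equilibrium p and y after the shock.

p = 144, y = 548

After both shocks: AD is y = 1988 − 10p and SRAS is y = 7p − 460.
Setting them equal: 2448 = 17p, so p = 144.
y = 1988 − 10·144 = 548.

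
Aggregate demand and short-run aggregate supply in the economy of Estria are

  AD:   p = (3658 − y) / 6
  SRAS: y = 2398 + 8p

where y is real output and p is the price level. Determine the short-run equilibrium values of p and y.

Rearrange AD to y = 3658 − 6p.
Set AD = SRAS: 3658 − 6p = 2398 + 8p, so 1260 = 14p and p = 90.
Then y = 3658 − 6·90 = 3118.

p = 90, y = 3118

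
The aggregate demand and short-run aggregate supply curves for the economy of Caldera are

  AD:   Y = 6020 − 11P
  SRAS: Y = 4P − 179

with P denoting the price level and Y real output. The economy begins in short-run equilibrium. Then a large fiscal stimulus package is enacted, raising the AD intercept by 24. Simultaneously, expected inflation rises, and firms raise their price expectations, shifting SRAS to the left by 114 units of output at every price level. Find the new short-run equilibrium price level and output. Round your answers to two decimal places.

P = 422.47, Y = 1396.87

After both shocks: AD is Y = 6044 − 11P and SRAS is Y = 4P − 293.
Setting them equal: 6337 = 15P, so P = 422.47.
Substituting into AD, Y = 1396.87.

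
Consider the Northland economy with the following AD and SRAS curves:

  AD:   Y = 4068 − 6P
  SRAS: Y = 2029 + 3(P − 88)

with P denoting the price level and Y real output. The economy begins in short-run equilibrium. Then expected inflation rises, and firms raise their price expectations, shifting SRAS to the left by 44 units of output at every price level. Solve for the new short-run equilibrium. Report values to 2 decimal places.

This is a negative supply shock: SRAS shifts left.
New SRAS: Y = 1721 + 3P.
Set AD = SRAS: 4068 − 6P = 1721 + 3P, so 2347 = 9P and P = 260.78.
Substituting into AD, Y = 2503.33.

P = 260.78, Y = 2503.33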